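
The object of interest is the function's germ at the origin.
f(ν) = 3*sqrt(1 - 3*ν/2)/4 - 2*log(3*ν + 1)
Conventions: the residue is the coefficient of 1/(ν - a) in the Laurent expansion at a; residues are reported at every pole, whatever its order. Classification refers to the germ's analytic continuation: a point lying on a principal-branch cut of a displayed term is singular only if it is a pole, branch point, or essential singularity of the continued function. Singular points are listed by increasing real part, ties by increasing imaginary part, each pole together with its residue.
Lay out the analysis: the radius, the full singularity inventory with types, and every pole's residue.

Branch term (3/4)*sqrt(1 - ν/(2/3)): its argument vanishes at ν = 2/3, a square-root branch point, modulus 2/3.
Branch term (-2)*log(1 - ν/(-1/3)): its argument vanishes at ν = -1/3, a logarithmic branch point, modulus 1/3.
The radius of convergence is the smallest modulus among the singular points: 1/3.
List the singular points by increasing real part (a conjugate pair: the negative imaginary part first).

Radius of convergence at 0: 1/3.
At -1/3: a logarithmic branch point.
At 2/3: an algebraic (square-root) branch point.


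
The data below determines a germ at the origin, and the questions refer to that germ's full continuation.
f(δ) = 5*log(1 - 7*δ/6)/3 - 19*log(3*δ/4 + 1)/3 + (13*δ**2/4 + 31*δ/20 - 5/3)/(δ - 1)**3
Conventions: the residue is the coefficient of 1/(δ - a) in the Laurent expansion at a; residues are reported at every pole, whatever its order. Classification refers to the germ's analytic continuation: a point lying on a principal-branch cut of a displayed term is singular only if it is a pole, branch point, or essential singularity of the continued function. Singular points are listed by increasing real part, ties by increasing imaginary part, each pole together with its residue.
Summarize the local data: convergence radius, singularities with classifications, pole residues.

Denominator factor (δ - 1)^3: pole of order 3 at 1, modulus 1.
Branch term (-19/3)*log(1 - δ/(-4/3)): its argument vanishes at δ = -4/3, a logarithmic branch point, modulus 4/3.
Branch term (5/3)*log(1 - δ/(6/7)): its argument vanishes at δ = 6/7, a logarithmic branch point, modulus 6/7.
The radius of convergence is the smallest modulus among the singular points: 6/7.
The branch terms are analytic at 1 and contribute nothing to the residue; only the rational part matters.
At the order-3 pole 1 set g(δ) = (δ - (1))^3*(rational part) = 13*δ**2/4 + 31*δ/20 - 5/3.
Order-3 pole: residue = g''(a)/2; g''(1) = 13/2, so the residue is 13/4.
List the singular points by increasing real part (a conjugate pair: the negative imaginary part first).

Radius of convergence at 0: 6/7.
At -4/3: a logarithmic branch point.
At 6/7: a logarithmic branch point.
At 1: a pole of order 3; residue 13/4.


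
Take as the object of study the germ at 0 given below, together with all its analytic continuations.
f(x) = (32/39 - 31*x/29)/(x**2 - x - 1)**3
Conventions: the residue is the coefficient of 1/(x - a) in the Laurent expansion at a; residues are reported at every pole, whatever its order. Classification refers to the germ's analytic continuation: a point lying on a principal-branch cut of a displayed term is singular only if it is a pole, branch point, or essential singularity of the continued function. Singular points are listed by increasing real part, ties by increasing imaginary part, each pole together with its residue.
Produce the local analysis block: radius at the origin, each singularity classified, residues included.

Radius of convergence at 0: -1/2 + (1/2)*sqrt(5).
At 1/2 - (1/2)*sqrt(5): a pole of order 3; residue -(647/47125)*sqrt(5).
At 1/2 + (1/2)*sqrt(5): a pole of order 3; residue (647/47125)*sqrt(5).

Denominator factor (x**2 - x - 1)^3: discriminant 5, real irrational roots 1/2 + (1/2)*sqrt(5) and 1/2 - (1/2)*sqrt(5); poles of order 3, moduli 1/2 + (1/2)*sqrt(5) and -1/2 + (1/2)*sqrt(5).
The radius of convergence is the smallest modulus among the singular points: -1/2 + (1/2)*sqrt(5).
The factor x**2 - x - 1 splits as (x - a)(x - a') with a = 1/2 - (1/2)*sqrt(5), a' = 1/2 + (1/2)*sqrt(5). At the order-3 pole a set g(x) = (x - a)^3*f(x) = [32/39 - 31*x/29] / (x - a')^3.
Order-3 pole: residue = g''(a)/2; g''(1/2 - (1/2)*sqrt(5)) = -(1294/47125)*sqrt(5), so the residue is -(647/47125)*sqrt(5).
The factor x**2 - x - 1 splits as (x - a)(x - a') with a = 1/2 + (1/2)*sqrt(5), a' = 1/2 - (1/2)*sqrt(5). At the order-3 pole a set g(x) = (x - a)^3*f(x) = [32/39 - 31*x/29] / (x - a')^3.
Order-3 pole: residue = g''(a)/2; g''(1/2 + (1/2)*sqrt(5)) = (1294/47125)*sqrt(5), so the residue is (647/47125)*sqrt(5).
List the singular points by increasing real part (a conjugate pair: the negative imaginary part first).


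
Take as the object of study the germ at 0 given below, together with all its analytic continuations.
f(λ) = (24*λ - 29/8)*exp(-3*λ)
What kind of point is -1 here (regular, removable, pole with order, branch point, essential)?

There is no denominator, hence no pole anywhere.
The factor exp(-3*λ) is entire.
So the germ continues analytically to -1.

The point is a regular point.


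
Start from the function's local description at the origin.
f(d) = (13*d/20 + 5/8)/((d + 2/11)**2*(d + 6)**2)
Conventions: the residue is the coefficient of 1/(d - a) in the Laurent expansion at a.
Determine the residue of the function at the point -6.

The residue is -73689/5242880.

At the order-2 pole -6 set g(d) = (d - (-6))^2*f(d) = (13*d/20 + 5/8)/(d + 2/11)**2.
Order-2 pole: residue = g'(a); g'(-6) = -73689/5242880, so the residue is -73689/5242880.


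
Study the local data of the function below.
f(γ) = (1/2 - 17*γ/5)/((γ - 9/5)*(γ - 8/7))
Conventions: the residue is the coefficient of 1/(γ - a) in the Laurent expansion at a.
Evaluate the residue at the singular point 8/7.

The residue is 237/46.

At the order-1 pole 8/7 set g(γ) = (γ - (8/7))*f(γ) = (1/2 - 17*γ/5)/(γ - 9/5).
Simple pole: residue = g(a) at a = 8/7, which is 237/46.


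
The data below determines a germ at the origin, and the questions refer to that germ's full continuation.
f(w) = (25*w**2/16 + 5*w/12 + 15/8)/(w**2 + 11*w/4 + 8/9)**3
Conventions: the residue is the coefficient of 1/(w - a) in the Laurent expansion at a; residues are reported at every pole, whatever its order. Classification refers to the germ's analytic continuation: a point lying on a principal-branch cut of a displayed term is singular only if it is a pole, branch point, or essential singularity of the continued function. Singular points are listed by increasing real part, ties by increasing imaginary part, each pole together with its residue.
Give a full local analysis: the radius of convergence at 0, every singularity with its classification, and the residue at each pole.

Radius of convergence at 0: 11/8 - (1/24)*sqrt(577).
At -11/8 - (1/24)*sqrt(577): a pole of order 3; residue -(5575500/192100033)*sqrt(577).
At -11/8 + (1/24)*sqrt(577): a pole of order 3; residue (5575500/192100033)*sqrt(577).


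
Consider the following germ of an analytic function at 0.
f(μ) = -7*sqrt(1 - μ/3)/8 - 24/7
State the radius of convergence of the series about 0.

Branch term (-7/8)*sqrt(1 - μ/(3)): its argument vanishes at μ = 3, a square-root branch point, modulus 3.
The radius of convergence is the smallest modulus among the singular points: 3.

The radius of convergence is 3.


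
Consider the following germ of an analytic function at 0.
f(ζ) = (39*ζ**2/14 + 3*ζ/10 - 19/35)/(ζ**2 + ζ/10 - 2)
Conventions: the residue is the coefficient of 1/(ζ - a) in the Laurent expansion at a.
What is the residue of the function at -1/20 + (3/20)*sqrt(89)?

The residue is 3/280 + (2011/10680)*sqrt(89).

The factor ζ**2 + ζ/10 - 2 splits as (ζ - a)(ζ - a') with a = -1/20 + (3/20)*sqrt(89), a' = -1/20 - (3/20)*sqrt(89). At the order-1 pole a set g(ζ) = (ζ - a)*f(ζ) = [39*ζ**2/14 + 3*ζ/10 - 19/35] / (ζ - a').
Simple pole: residue = g(a) at a = -1/20 + (3/20)*sqrt(89), which is 3/280 + (2011/10680)*sqrt(89).


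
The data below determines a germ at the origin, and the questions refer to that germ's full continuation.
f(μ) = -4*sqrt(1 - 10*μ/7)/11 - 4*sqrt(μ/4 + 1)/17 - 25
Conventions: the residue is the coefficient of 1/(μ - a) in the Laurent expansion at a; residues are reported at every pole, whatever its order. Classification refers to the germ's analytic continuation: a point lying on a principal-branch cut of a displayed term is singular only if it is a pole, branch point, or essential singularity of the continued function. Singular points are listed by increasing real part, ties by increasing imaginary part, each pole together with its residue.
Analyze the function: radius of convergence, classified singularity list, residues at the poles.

Branch term (-4/11)*sqrt(1 - μ/(7/10)): its argument vanishes at μ = 7/10, a square-root branch point, modulus 7/10.
Branch term (-4/17)*sqrt(1 - μ/(-4)): its argument vanishes at μ = -4, a square-root branch point, modulus 4.
The radius of convergence is the smallest modulus among the singular points: 7/10.
List the singular points by increasing real part (a conjugate pair: the negative imaginary part first).

Radius of convergence at 0: 7/10.
At -4: an algebraic (square-root) branch point.
At 7/10: an algebraic (square-root) branch point.


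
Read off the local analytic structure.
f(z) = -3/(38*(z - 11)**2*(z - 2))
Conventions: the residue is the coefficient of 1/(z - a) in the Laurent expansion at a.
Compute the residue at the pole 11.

At the order-2 pole 11 set g(z) = (z - (11))^2*f(z) = -3/(38*(z - 2)).
Order-2 pole: residue = g'(a); g'(11) = 1/1026, so the residue is 1/1026.

The residue is 1/1026.


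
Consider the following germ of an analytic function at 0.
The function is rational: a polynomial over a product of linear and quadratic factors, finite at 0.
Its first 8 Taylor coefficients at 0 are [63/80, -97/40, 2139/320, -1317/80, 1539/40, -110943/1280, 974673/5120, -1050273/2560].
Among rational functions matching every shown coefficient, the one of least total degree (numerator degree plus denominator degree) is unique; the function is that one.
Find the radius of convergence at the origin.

No rational of total degree below 5 reproduces all 8 coefficients; solving the [1/4] Pade equations on them gives f(j) = (7/5 - j/9)/(j**2 - 2*j - 4/3)**2, whose expansion matches every shown term.
Denominator factor (j**2 - 2*j - 4/3)^2: discriminant 28/3, real irrational roots 1 + (1/3)*sqrt(21) and 1 - (1/3)*sqrt(21); poles of order 2, moduli 1 + (1/3)*sqrt(21) and -1 + (1/3)*sqrt(21).
The radius of convergence is the smallest modulus among the singular points: -1 + (1/3)*sqrt(21).

The radius of convergence is -1 + (1/3)*sqrt(21).


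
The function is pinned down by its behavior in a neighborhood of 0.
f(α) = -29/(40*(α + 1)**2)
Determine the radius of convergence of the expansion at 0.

Denominator factor (α + 1)^2: pole of order 2 at -1, modulus 1.
The radius of convergence is the smallest modulus among the singular points: 1.

The radius of convergence is 1.


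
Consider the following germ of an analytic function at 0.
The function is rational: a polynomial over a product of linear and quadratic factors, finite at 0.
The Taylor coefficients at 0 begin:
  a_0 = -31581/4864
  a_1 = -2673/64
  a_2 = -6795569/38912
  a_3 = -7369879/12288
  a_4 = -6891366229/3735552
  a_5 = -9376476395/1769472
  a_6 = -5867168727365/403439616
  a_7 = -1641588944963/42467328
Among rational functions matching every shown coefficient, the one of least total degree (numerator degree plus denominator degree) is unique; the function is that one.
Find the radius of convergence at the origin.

No rational of total degree below 6 reproduces all 8 coefficients; solving the [2/4] Pade equations on them gives f(ψ) = (-9*ψ**2/19 - 5*ψ/33 - 29/19)/((ψ - 12/11)**2*(ψ - 4/9)**2), whose expansion matches every shown term.
Denominator factor (ψ - 4/9)^2: pole of order 2 at 4/9, modulus 4/9.
Denominator factor (ψ - 12/11)^2: pole of order 2 at 12/11, modulus 12/11.
The radius of convergence is the smallest modulus among the singular points: 4/9.

The radius of convergence is 4/9.


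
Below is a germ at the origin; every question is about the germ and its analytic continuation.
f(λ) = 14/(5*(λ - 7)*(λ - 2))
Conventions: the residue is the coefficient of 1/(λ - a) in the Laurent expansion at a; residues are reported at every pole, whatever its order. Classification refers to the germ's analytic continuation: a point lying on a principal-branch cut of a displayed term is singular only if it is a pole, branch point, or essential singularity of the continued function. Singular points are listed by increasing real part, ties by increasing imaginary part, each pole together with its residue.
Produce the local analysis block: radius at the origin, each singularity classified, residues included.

Radius of convergence at 0: 2.
At 2: a pole of order 1; residue -14/25.
At 7: a pole of order 1; residue 14/25.

Denominator factor (λ - 7): pole of order 1 at 7, modulus 7.
Denominator factor (λ - 2): pole of order 1 at 2, modulus 2.
The radius of convergence is the smallest modulus among the singular points: 2.
At the order-1 pole 2 set g(λ) = (λ - (2))*f(λ) = 14/(5*(λ - 7)).
Simple pole: residue = g(a) at a = 2, which is -14/25.
At the order-1 pole 7 set g(λ) = (λ - (7))*f(λ) = 14/(5*(λ - 2)).
Simple pole: residue = g(a) at a = 7, which is 14/25.
List the singular points by increasing real part (a conjugate pair: the negative imaginary part first).


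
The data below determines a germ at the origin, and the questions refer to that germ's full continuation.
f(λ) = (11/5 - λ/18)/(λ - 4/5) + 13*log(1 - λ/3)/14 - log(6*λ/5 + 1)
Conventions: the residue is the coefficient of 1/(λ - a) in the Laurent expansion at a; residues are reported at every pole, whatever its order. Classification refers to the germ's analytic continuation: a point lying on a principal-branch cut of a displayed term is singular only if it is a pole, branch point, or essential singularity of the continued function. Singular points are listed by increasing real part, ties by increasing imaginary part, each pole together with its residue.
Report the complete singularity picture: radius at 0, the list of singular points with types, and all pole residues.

Denominator factor (λ - 4/5): pole of order 1 at 4/5, modulus 4/5.
Branch term (13/14)*log(1 - λ/(3)): its argument vanishes at λ = 3, a logarithmic branch point, modulus 3.
Branch term (-1)*log(1 - λ/(-5/6)): its argument vanishes at λ = -5/6, a logarithmic branch point, modulus 5/6.
The radius of convergence is the smallest modulus among the singular points: 4/5.
The branch terms are analytic at 4/5 and contribute nothing to the residue; only the rational part matters.
At the order-1 pole 4/5 set g(λ) = (λ - (4/5))*(rational part) = 11/5 - λ/18.
Simple pole: residue = g(a) at a = 4/5, which is 97/45.
List the singular points by increasing real part (a conjugate pair: the negative imaginary part first).

Radius of convergence at 0: 4/5.
At -5/6: a logarithmic branch point.
At 4/5: a pole of order 1; residue 97/45.
At 3: a logarithmic branch point.


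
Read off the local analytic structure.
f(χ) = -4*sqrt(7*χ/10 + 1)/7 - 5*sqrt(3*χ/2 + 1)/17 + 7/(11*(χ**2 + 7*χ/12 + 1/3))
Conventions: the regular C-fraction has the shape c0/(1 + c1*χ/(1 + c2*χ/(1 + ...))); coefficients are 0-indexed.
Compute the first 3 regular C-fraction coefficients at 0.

Taylor coefficients (expand at 0): a_0 = 1366/1309, a_1 = -3517/935, a_2 = 35461/149600.
c0 = a_0 = 1366/1309. Peel one level at a time: if S = 1 + c*χ/S' with S'(0) = 1, then c is the χ-coefficient of S and S' = c*χ/(S - 1).
S_1 = c0/f = 1 + (24619/6830)*χ + (1905596707/149276480)*χ^2 + ...; c1 = 24619/6830.
S_2 = c1*χ/(S_1 - 1) = 1 + (-272228101/76867552)*χ + ...; c2 = -272228101/76867552.

The regular C-fraction coefficients are [1366/1309, 24619/6830, -272228101/76867552].


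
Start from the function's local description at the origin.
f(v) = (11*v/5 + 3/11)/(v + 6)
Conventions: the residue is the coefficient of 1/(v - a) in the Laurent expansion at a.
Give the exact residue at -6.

The residue is -711/55.

At the order-1 pole -6 set g(v) = (v - (-6))*f(v) = 11*v/5 + 3/11.
Simple pole: residue = g(a) at a = -6, which is -711/55.


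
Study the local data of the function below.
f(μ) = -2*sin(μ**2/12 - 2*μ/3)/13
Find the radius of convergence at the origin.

The factor -sin(μ**2/12 - 2*μ/3) is entire and contributes no finite singular point.
The polynomial part has no poles.
No finite singular points: the Taylor series at 0 converges everywhere.

The radius of convergence is infinite.


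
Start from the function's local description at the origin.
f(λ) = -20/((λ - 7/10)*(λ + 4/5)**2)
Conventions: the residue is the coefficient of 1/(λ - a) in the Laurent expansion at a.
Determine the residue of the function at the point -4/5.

The residue is 80/9.

At the order-2 pole -4/5 set g(λ) = (λ - (-4/5))^2*f(λ) = -20/(λ - 7/10).
Order-2 pole: residue = g'(a); g'(-4/5) = 80/9, so the residue is 80/9.


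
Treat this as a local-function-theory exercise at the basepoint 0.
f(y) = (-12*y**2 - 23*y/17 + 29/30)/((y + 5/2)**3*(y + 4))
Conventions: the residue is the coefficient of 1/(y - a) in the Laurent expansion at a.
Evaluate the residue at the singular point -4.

At the order-1 pole -4 set g(y) = (y - (-4))*f(y) = (-12*y**2 - 23*y/17 + 29/30)/(y + 5/2)**3.
Simple pole: residue = g(a) at a = -4, which is 378668/6885.

The residue is 378668/6885.


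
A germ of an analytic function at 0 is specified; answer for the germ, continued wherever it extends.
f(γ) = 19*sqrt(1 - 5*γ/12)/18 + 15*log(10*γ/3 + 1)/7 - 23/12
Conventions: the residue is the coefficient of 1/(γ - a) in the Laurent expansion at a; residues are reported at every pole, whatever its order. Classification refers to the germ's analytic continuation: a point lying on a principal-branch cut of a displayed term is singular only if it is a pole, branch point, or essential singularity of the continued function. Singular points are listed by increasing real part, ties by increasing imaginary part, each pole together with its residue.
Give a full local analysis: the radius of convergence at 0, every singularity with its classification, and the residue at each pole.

Branch term (15/7)*log(1 - γ/(-3/10)): its argument vanishes at γ = -3/10, a logarithmic branch point, modulus 3/10.
Branch term (19/18)*sqrt(1 - γ/(12/5)): its argument vanishes at γ = 12/5, a square-root branch point, modulus 12/5.
The radius of convergence is the smallest modulus among the singular points: 3/10.
List the singular points by increasing real part (a conjugate pair: the negative imaginary part first).

Radius of convergence at 0: 3/10.
At -3/10: a logarithmic branch point.
At 12/5: an algebraic (square-root) branch point.


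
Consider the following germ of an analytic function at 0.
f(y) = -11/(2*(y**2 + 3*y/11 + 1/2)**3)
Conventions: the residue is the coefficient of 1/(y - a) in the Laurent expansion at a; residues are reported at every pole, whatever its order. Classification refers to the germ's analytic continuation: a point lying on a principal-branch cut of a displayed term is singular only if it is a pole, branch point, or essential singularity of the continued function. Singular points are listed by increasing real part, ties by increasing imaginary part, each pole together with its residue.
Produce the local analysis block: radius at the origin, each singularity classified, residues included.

Denominator factor (y**2 + 3*y/11 + 1/2)^3: discriminant -233/121, complex-conjugate roots (-3/22) + ((1/22)*sqrt(233))*i and (-3/22) - ((1/22)*sqrt(233))*i; poles of order 3, moduli (1/2)*sqrt(2) and (1/2)*sqrt(2).
The radius of convergence is the smallest modulus among the singular points: (1/2)*sqrt(2).
The factor y**2 + 3*y/11 + 1/2 splits as (y - a)(y - a') with a = (-3/22) - ((1/22)*sqrt(233))*i, a' = (-3/22) + ((1/22)*sqrt(233))*i. At the order-3 pole a set g(y) = (y - a)^3*f(y) = [-11/2] / (y - a')^3.
Order-3 pole: residue = g''(a)/2; g''((-3/22) - ((1/22)*sqrt(233))*i) = -((10629366/12649337)*sqrt(233))*i, so the residue is -((5314683/12649337)*sqrt(233))*i.
The factor y**2 + 3*y/11 + 1/2 splits as (y - a)(y - a') with a = (-3/22) + ((1/22)*sqrt(233))*i, a' = (-3/22) - ((1/22)*sqrt(233))*i. At the order-3 pole a set g(y) = (y - a)^3*f(y) = [-11/2] / (y - a')^3.
Order-3 pole: residue = g''(a)/2; g''((-3/22) + ((1/22)*sqrt(233))*i) = ((10629366/12649337)*sqrt(233))*i, so the residue is ((5314683/12649337)*sqrt(233))*i.
List the singular points by increasing real part (a conjugate pair: the negative imaginary part first).

Radius of convergence at 0: (1/2)*sqrt(2).
At (-3/22) - ((1/22)*sqrt(233))*i: a pole of order 3; residue -((5314683/12649337)*sqrt(233))*i.
At (-3/22) + ((1/22)*sqrt(233))*i: a pole of order 3; residue ((5314683/12649337)*sqrt(233))*i.


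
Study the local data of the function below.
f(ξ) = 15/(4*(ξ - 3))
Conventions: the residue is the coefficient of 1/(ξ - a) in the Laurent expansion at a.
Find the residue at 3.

At the order-1 pole 3 set g(ξ) = (ξ - (3))*f(ξ) = 15/4.
Simple pole: residue = g(a) at a = 3, which is 15/4.

The residue is 15/4.


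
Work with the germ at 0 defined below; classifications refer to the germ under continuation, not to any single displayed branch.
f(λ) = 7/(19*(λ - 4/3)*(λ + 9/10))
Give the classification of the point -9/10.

The point is a pole of order 1.

The denominator factor λ + 9/10 vanishes at -9/10 and appears to the power 1; the numerator there equals 7/19, nonzero, and no other factor vanishes.
Hence a pole whose order is the multiplicity, 1.


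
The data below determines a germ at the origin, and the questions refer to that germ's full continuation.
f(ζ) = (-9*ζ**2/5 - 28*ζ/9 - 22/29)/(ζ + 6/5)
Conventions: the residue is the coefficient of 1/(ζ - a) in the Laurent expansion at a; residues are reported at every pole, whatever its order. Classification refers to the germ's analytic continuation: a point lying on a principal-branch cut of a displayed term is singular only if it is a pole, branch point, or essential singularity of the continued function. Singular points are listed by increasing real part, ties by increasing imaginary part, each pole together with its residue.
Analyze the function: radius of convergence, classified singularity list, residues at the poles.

Radius of convergence at 0: 6/5.
At -6/5: a pole of order 1; residue 4162/10875.

Denominator factor (ζ + 6/5): pole of order 1 at -6/5, modulus 6/5.
The radius of convergence is the smallest modulus among the singular points: 6/5.
At the order-1 pole -6/5 set g(ζ) = (ζ - (-6/5))*f(ζ) = -9*ζ**2/5 - 28*ζ/9 - 22/29.
Simple pole: residue = g(a) at a = -6/5, which is 4162/10875.


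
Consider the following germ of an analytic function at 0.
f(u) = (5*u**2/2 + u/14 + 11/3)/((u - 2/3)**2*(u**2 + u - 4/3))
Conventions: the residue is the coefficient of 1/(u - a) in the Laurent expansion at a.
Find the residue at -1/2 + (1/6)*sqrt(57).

The factor u**2 + u - 4/3 splits as (u - a)(u - a') with a = -1/2 + (1/6)*sqrt(57), a' = -1/2 - (1/6)*sqrt(57). At the order-1 pole a set g(u) = (u - a)*f(u) = [(5*u**2/2 + u/14 + 11/3)/(u - 2/3)**2] / (u - a').
Simple pole: residue = g(a) at a = -1/2 + (1/6)*sqrt(57), which is 6813/56 + (17253/1064)*sqrt(57).

The residue is 6813/56 + (17253/1064)*sqrt(57).


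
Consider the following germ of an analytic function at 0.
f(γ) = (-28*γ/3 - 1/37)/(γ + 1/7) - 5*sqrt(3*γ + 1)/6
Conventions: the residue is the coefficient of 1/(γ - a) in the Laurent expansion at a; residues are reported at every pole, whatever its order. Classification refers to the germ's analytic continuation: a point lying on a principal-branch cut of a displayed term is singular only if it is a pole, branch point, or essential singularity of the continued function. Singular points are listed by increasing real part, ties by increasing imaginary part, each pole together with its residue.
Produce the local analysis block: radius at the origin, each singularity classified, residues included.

Radius of convergence at 0: 1/7.
At -1/3: an algebraic (square-root) branch point.
At -1/7: a pole of order 1; residue 145/111.

Denominator factor (γ + 1/7): pole of order 1 at -1/7, modulus 1/7.
Branch term (-5/6)*sqrt(1 - γ/(-1/3)): its argument vanishes at γ = -1/3, a square-root branch point, modulus 1/3.
The radius of convergence is the smallest modulus among the singular points: 1/7.
The branch term is analytic at -1/7 and contributes nothing to the residue; only the rational part matters.
At the order-1 pole -1/7 set g(γ) = (γ - (-1/7))*(rational part) = -28*γ/3 - 1/37.
Simple pole: residue = g(a) at a = -1/7, which is 145/111.
List the singular points by increasing real part (a conjugate pair: the negative imaginary part first).


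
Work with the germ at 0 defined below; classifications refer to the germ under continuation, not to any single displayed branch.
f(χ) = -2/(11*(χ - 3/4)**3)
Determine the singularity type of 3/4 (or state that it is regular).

The denominator factor χ - 3/4 vanishes at 3/4 and appears to the power 3; the numerator there equals -2/11, nonzero, and no other factor vanishes.
Hence a pole whose order is the multiplicity, 3.

The point is a pole of order 3.


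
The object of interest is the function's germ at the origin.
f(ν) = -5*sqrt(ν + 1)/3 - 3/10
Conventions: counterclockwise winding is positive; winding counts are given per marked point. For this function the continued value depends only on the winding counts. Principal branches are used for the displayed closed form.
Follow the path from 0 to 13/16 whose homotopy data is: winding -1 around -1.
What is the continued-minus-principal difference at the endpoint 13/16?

Continued minus principal equals (5/6)*sqrt(29).

The rational part is single-valued and drops out of the difference; each branch term changes only by its own monodromy.
(-5/3)*sqrt(1 - ν/(-1)): winding -1 is odd, the square root flips sign, contributing -2*(-5/3)*sqrt(1 - (13/16)/(-1)) = -2*(-5/3)*sqrt(29/16) = (5/6)*sqrt(29).
Summing the contributions at ν = 13/16 gives (5/6)*sqrt(29).


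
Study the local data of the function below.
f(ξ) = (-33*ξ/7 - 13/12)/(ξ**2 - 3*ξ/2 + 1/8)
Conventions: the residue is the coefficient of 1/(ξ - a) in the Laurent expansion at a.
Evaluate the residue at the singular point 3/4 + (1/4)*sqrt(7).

The factor ξ**2 - 3*ξ/2 + 1/8 splits as (ξ - a)(ξ - a') with a = 3/4 + (1/4)*sqrt(7), a' = 3/4 - (1/4)*sqrt(7). At the order-1 pole a set g(ξ) = (ξ - a)*f(ξ) = [-33*ξ/7 - 13/12] / (ξ - a').
Simple pole: residue = g(a) at a = 3/4 + (1/4)*sqrt(7), which is -33/14 - (194/147)*sqrt(7).

The residue is -33/14 - (194/147)*sqrt(7).


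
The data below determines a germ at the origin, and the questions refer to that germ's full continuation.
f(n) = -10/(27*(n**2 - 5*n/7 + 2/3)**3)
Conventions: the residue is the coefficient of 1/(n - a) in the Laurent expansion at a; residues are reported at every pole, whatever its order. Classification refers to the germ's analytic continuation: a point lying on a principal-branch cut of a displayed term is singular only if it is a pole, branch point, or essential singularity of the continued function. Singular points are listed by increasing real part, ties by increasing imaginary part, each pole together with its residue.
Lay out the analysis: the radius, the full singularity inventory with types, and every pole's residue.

Radius of convergence at 0: (1/3)*sqrt(6).
At (5/14) - ((1/42)*sqrt(951))*i: a pole of order 3; residue -((336140/31855013)*sqrt(951))*i.
At (5/14) + ((1/42)*sqrt(951))*i: a pole of order 3; residue ((336140/31855013)*sqrt(951))*i.

Denominator factor (n**2 - 5*n/7 + 2/3)^3: discriminant -317/147, complex-conjugate roots (5/14) + ((1/42)*sqrt(951))*i and (5/14) - ((1/42)*sqrt(951))*i; poles of order 3, moduli (1/3)*sqrt(6) and (1/3)*sqrt(6).
The radius of convergence is the smallest modulus among the singular points: (1/3)*sqrt(6).
The factor n**2 - 5*n/7 + 2/3 splits as (n - a)(n - a') with a = (5/14) - ((1/42)*sqrt(951))*i, a' = (5/14) + ((1/42)*sqrt(951))*i. At the order-3 pole a set g(n) = (n - a)^3*f(n) = [-10/27] / (n - a')^3.
Order-3 pole: residue = g''(a)/2; g''((5/14) - ((1/42)*sqrt(951))*i) = -((672280/31855013)*sqrt(951))*i, so the residue is -((336140/31855013)*sqrt(951))*i.
The factor n**2 - 5*n/7 + 2/3 splits as (n - a)(n - a') with a = (5/14) + ((1/42)*sqrt(951))*i, a' = (5/14) - ((1/42)*sqrt(951))*i. At the order-3 pole a set g(n) = (n - a)^3*f(n) = [-10/27] / (n - a')^3.
Order-3 pole: residue = g''(a)/2; g''((5/14) + ((1/42)*sqrt(951))*i) = ((672280/31855013)*sqrt(951))*i, so the residue is ((336140/31855013)*sqrt(951))*i.
List the singular points by increasing real part (a conjugate pair: the negative imaginary part first).


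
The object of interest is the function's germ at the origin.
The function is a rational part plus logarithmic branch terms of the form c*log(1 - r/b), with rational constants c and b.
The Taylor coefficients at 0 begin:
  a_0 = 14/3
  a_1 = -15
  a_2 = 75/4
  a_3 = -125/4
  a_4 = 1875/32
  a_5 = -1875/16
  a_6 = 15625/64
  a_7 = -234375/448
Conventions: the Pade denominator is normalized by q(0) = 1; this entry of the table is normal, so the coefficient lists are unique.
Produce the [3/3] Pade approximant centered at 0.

The Pade approximant has numerator coefficients [14/3, 5/2, -20, -325/24]; denominator coefficients [1, 15/4, 15/4, 25/32].

Taylor coefficients needed (read off): a_0 = 14/3, a_1 = -15, a_2 = 75/4, a_3 = -125/4, a_4 = 1875/32, a_5 = -1875/16, a_6 = 15625/64.
Write the denominator as Q(r) = 1 + q1*r + q2*r^2 + q3*r^3. Requiring Q*f - P = O(r^7) with deg P <= 3 kills the coefficients of r^4..r^6 in Q*f:
  r^4: a_4 + q1*a_3 + q2*a_2 + q3*a_1 = 0, i.e. 1875/32 + (-125/4)*q1 + (75/4)*q2 + (-15)*q3 = 0.
  r^5: a_5 + q1*a_4 + q2*a_3 + q3*a_2 = 0, i.e. -1875/16 + (1875/32)*q1 + (-125/4)*q2 + (75/4)*q3 = 0.
  r^6: a_6 + q1*a_5 + q2*a_4 + q3*a_3 = 0, i.e. 15625/64 + (-1875/16)*q1 + (1875/32)*q2 + (-125/4)*q3 = 0.
Solving this linear system: q1 = 15/4, q2 = 15/4, q3 = 25/32.
The numerator is Q*f truncated at degree 3: P0 = a_0 = 14/3; P1 = a_1 + q1*a_0 = 5/2; P2 = a_2 + q1*a_1 + q2*a_0 = -20; P3 = a_3 + q1*a_2 + q2*a_1 + q3*a_0 = -325/24.


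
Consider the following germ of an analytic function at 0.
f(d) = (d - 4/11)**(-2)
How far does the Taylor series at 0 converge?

The radius of convergence is 4/11.

Denominator factor (d - 4/11)^2: pole of order 2 at 4/11, modulus 4/11.
The radius of convergence is the smallest modulus among the singular points: 4/11.


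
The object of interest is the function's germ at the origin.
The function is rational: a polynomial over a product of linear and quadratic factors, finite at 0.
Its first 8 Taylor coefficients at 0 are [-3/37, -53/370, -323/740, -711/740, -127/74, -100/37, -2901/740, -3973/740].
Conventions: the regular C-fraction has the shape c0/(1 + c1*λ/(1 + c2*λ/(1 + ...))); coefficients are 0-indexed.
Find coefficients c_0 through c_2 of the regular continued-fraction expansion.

The regular C-fraction coefficients are [-3/37, -53/30, -1018/795].

Taylor coefficients (read off): a_0 = -3/37, a_1 = -53/370, a_2 = -323/740.
c0 = a_0 = -3/37. Peel one level at a time: if S = 1 + c*λ/S' with S'(0) = 1, then c is the λ-coefficient of S and S' = c*λ/(S - 1).
S_1 = c0/f = 1 + (-53/30)*λ + (-509/225)*λ^2 + ...; c1 = -53/30.
S_2 = c1*λ/(S_1 - 1) = 1 + (-1018/795)*λ + ...; c2 = -1018/795.


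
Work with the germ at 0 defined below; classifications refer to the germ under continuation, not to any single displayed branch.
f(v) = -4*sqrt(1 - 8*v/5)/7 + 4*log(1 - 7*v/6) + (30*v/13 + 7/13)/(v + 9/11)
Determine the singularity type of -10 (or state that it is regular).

Denominator factors: v + 9/11 = -101/11 at v = -10 — none vanishes.
Branch term sqrt(1 - v/(5/8)): argument at -10 is 17, nonzero, so -10 is not its branch point (a point on a principal cut is still regular for the continued germ).
Branch term log(1 - v/(6/7)): argument at -10 is 38/3, nonzero, so -10 is not its branch point (a point on a principal cut is still regular for the continued germ).
So the germ continues analytically to -10.

The point is a regular point.


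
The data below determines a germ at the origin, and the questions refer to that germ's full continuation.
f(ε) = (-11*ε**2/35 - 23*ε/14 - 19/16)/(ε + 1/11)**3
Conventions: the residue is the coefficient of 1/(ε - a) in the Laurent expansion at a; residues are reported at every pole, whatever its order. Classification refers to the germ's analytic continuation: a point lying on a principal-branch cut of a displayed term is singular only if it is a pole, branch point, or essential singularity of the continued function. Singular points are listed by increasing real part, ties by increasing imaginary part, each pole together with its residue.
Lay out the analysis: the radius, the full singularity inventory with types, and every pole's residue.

Denominator factor (ε + 1/11)^3: pole of order 3 at -1/11, modulus 1/11.
The radius of convergence is the smallest modulus among the singular points: 1/11.
At the order-3 pole -1/11 set g(ε) = (ε - (-1/11))^3*f(ε) = -11*ε**2/35 - 23*ε/14 - 19/16.
Order-3 pole: residue = g''(a)/2; g''(-1/11) = -22/35, so the residue is -11/35.

Radius of convergence at 0: 1/11.
At -1/11: a pole of order 3; residue -11/35.


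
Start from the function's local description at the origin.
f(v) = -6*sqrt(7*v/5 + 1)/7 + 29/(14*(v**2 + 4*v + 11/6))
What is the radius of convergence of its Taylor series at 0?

The radius of convergence is 2 - (1/6)*sqrt(78).

Denominator factor (v**2 + 4*v + 11/6): discriminant 26/3, real irrational roots -2 + (1/6)*sqrt(78) and -2 - (1/6)*sqrt(78); poles of order 1, moduli 2 - (1/6)*sqrt(78) and 2 + (1/6)*sqrt(78).
Branch term (-6/7)*sqrt(1 - v/(-5/7)): its argument vanishes at v = -5/7, a square-root branch point, modulus 5/7.
The radius of convergence is the smallest modulus among the singular points: 2 - (1/6)*sqrt(78).


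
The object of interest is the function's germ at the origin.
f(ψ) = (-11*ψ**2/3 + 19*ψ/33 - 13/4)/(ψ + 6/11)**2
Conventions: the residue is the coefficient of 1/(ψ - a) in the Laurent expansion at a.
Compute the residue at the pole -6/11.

At the order-2 pole -6/11 set g(ψ) = (ψ - (-6/11))^2*f(ψ) = -11*ψ**2/3 + 19*ψ/33 - 13/4.
Order-2 pole: residue = g'(a); g'(-6/11) = 151/33, so the residue is 151/33.

The residue is 151/33.


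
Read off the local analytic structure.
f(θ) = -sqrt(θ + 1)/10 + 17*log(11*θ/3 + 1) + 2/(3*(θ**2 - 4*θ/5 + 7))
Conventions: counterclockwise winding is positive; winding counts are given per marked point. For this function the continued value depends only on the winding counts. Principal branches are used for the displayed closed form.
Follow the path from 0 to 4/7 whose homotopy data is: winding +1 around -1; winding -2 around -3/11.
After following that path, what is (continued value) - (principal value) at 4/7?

Continued minus principal equals ((1/35)*sqrt(77)) - ((68)*pi)*i.

The rational part is single-valued and drops out of the difference; each branch term changes only by its own monodromy.
(-1/10)*sqrt(1 - θ/(-1)): winding +1 is odd, the square root flips sign, contributing -2*(-1/10)*sqrt(1 - (4/7)/(-1)) = -2*(-1/10)*sqrt(11/7) = (1/35)*sqrt(77).
(17)*log(1 - θ/(-3/11)): each positive loop around -3/11 adds 2*pi*i to the log, so winding -2 contributes (17)*(-2)*2*pi*i = -(68)*pi*i.
Summing the contributions at θ = 4/7 gives ((1/35)*sqrt(77)) - ((68)*pi)*i.


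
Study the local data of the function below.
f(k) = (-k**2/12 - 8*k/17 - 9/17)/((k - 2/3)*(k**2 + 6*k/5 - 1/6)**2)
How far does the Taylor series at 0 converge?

Denominator factor (k**2 + 6*k/5 - 1/6)^2: discriminant 158/75, real irrational roots -3/5 + (1/30)*sqrt(474) and -3/5 - (1/30)*sqrt(474); poles of order 2, moduli -3/5 + (1/30)*sqrt(474) and 3/5 + (1/30)*sqrt(474).
Denominator factor (k - 2/3): pole of order 1 at 2/3, modulus 2/3.
The radius of convergence is the smallest modulus among the singular points: -3/5 + (1/30)*sqrt(474).

The radius of convergence is -3/5 + (1/30)*sqrt(474).


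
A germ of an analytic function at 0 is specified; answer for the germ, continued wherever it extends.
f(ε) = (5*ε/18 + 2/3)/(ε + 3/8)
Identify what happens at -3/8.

The point is a pole of order 1.

The denominator factor ε + 3/8 vanishes at -3/8 and appears to the power 1; the numerator there equals 9/16, nonzero, and no other factor vanishes.
Hence a pole whose order is the multiplicity, 1.


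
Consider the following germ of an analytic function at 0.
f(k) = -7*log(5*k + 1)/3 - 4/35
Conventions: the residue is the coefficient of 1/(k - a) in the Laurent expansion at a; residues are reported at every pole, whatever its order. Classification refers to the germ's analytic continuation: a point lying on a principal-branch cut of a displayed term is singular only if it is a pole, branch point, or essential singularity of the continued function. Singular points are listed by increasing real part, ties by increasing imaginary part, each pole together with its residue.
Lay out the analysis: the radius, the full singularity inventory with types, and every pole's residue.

Branch term (-7/3)*log(1 - k/(-1/5)): its argument vanishes at k = -1/5, a logarithmic branch point, modulus 1/5.
The radius of convergence is the smallest modulus among the singular points: 1/5.

Radius of convergence at 0: 1/5.
At -1/5: a logarithmic branch point.


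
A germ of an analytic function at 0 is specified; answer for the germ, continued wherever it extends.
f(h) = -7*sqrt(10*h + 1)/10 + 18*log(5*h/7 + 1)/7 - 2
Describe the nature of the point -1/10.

The point is an algebraic (square-root) branch point.

The term (-7/10)*sqrt(1 - h/(-1/10)) has argument 1 - -1/10/(-1/10) = 0 at -1/10: a square-root (algebraic, two-sheeted) branch point; the remaining terms are analytic or single-valued there.


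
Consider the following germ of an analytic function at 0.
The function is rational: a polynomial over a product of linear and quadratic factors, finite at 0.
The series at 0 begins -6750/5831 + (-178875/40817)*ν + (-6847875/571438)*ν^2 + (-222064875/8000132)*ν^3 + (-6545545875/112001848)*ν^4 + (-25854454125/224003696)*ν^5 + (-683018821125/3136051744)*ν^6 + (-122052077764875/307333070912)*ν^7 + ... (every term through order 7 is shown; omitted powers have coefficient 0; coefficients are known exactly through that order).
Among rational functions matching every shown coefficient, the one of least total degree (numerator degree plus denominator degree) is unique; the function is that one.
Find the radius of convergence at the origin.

The radius of convergence is 7/10.

No rational of total degree below 4 reproduces all 8 coefficients; solving the [0/4] Pade equations on them gives f(ν) = 27/(34*(ν - 7/10)**3*(ν + 2)), whose expansion matches every shown term.
Denominator factor (ν - 7/10)^3: pole of order 3 at 7/10, modulus 7/10.
Denominator factor (ν + 2): pole of order 1 at -2, modulus 2.
The radius of convergence is the smallest modulus among the singular points: 7/10.


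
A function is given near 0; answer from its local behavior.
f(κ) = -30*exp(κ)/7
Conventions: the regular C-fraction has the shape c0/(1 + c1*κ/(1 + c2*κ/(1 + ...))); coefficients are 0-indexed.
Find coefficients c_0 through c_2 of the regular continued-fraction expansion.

Taylor coefficients (expand at 0): a_0 = -30/7, a_1 = -30/7, a_2 = -15/7.
c0 = a_0 = -30/7. Peel one level at a time: if S = 1 + c*κ/S' with S'(0) = 1, then c is the κ-coefficient of S and S' = c*κ/(S - 1).
S_1 = c0/f = 1 + (-1)*κ + (1/2)*κ^2 + ...; c1 = -1.
S_2 = c1*κ/(S_1 - 1) = 1 + (1/2)*κ + ...; c2 = 1/2.

The regular C-fraction coefficients are [-30/7, -1, 1/2].


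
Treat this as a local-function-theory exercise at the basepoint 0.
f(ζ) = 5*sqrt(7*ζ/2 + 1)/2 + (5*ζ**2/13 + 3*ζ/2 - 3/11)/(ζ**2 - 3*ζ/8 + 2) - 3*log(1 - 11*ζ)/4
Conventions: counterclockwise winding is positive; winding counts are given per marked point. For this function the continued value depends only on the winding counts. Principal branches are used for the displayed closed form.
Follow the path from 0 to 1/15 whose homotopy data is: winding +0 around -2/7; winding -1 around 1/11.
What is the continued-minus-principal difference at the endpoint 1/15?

The rational part is single-valued and drops out of the difference; each branch term changes only by its own monodromy.
(5/2)*sqrt(1 - ζ/(-2/7)): winding +0 is even, the square root returns to the same sheet, contribution 0.
(-3/4)*log(1 - ζ/(1/11)): each positive loop around 1/11 adds 2*pi*i to the log, so winding -1 contributes (-3/4)*(-1)*2*pi*i = (3/2)*pi*i.
Summing the contributions at ζ = 1/15 gives (3/2)*pi*i.

Continued minus principal equals (3/2)*pi*i.
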